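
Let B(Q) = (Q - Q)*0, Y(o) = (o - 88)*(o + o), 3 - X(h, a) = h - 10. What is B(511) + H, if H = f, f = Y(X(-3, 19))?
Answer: -2304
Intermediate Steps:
X(h, a) = 13 - h (X(h, a) = 3 - (h - 10) = 3 - (-10 + h) = 3 + (10 - h) = 13 - h)
Y(o) = 2*o*(-88 + o) (Y(o) = (-88 + o)*(2*o) = 2*o*(-88 + o))
B(Q) = 0 (B(Q) = 0*0 = 0)
f = -2304 (f = 2*(13 - 1*(-3))*(-88 + (13 - 1*(-3))) = 2*(13 + 3)*(-88 + (13 + 3)) = 2*16*(-88 + 16) = 2*16*(-72) = -2304)
H = -2304
B(511) + H = 0 - 2304 = -2304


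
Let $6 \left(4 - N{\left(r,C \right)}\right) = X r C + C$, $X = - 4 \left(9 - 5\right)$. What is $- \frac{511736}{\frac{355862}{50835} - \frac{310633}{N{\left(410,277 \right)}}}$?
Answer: $- \frac{5908019878159815}{68975969128} \approx -85653.0$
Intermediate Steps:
$X = -16$ ($X = \left(-4\right) 4 = -16$)
$N{\left(r,C \right)} = 4 - \frac{C}{6} + \frac{8 C r}{3}$ ($N{\left(r,C \right)} = 4 - \frac{- 16 r C + C}{6} = 4 - \frac{- 16 C r + C}{6} = 4 - \frac{C - 16 C r}{6} = 4 + \left(- \frac{C}{6} + \frac{8 C r}{3}\right) = 4 - \frac{C}{6} + \frac{8 C r}{3}$)
$- \frac{511736}{\frac{355862}{50835} - \frac{310633}{N{\left(410,277 \right)}}} = - \frac{511736}{\frac{355862}{50835} - \frac{310633}{4 - \frac{277}{6} + \frac{8}{3} \cdot 277 \cdot 410}} = - \frac{511736}{355862 \cdot \frac{1}{50835} - \frac{310633}{4 - \frac{277}{6} + \frac{908560}{3}}} = - \frac{511736}{\frac{355862}{50835} - \frac{310633}{\frac{1816867}{6}}} = - \frac{511736}{\frac{355862}{50835} - \frac{1863798}{1816867}} = - \frac{511736}{\frac{551807753024}{92360433945}} = \left(-511736\right) \frac{92360433945}{551807753024} = - \frac{5908019878159815}{68975969128}$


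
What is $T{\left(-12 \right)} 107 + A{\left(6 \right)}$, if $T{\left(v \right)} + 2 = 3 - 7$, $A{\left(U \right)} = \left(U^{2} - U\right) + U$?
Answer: $-606$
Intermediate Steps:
$A{\left(U \right)} = U^{2}$
$T{\left(v \right)} = -6$ ($T{\left(v \right)} = -2 + \left(3 - 7\right) = -2 - 4 = -6$)
$T{\left(-12 \right)} 107 + A{\left(6 \right)} = \left(-6\right) 107 + 6^{2} = -642 + 36 = -606$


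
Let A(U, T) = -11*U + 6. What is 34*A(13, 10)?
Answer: -4658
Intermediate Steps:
A(U, T) = 6 - 11*U
34*A(13, 10) = 34*(6 - 11*13) = 34*(6 - 143) = 34*(-137) = -4658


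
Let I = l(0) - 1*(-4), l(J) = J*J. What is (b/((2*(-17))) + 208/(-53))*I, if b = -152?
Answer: 1968/901 ≈ 2.1842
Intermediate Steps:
l(J) = J²
I = 4 (I = 0² - 1*(-4) = 0 + 4 = 4)
(b/((2*(-17))) + 208/(-53))*I = (-152/(2*(-17)) + 208/(-53))*4 = (-152/(-34) + 208*(-1/53))*4 = (-152*(-1/34) - 208/53)*4 = (76/17 - 208/53)*4 = (492/901)*4 = 1968/901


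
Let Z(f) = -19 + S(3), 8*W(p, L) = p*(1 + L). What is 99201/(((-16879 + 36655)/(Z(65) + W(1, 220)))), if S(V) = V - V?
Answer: 2281623/52736 ≈ 43.265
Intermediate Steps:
S(V) = 0
W(p, L) = p*(1 + L)/8 (W(p, L) = (p*(1 + L))/8 = p*(1 + L)/8)
Z(f) = -19 (Z(f) = -19 + 0 = -19)
99201/(((-16879 + 36655)/(Z(65) + W(1, 220)))) = 99201/(((-16879 + 36655)/(-19 + (1/8)*1*(1 + 220)))) = 99201/((19776/(-19 + (1/8)*1*221))) = 99201/((19776/(-19 + 221/8))) = 99201/((19776/(69/8))) = 99201/((19776*(8/69))) = 99201/(52736/23) = 99201*(23/52736) = 2281623/52736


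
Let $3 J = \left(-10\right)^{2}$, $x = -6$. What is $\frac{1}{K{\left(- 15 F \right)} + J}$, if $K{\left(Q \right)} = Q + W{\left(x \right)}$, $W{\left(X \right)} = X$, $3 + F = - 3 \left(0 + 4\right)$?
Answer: $\frac{3}{757} \approx 0.003963$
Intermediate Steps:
$F = -15$ ($F = -3 - 3 \left(0 + 4\right) = -3 - 12 = -15$)
$J = \frac{100}{3}$ ($J = \frac{\left(-10\right)^{2}}{3} = \frac{1}{3} \cdot 100 = \frac{100}{3} \approx 33.333$)
$K{\left(Q \right)} = -6 + Q$ ($K{\left(Q \right)} = Q - 6 = -6 + Q$)
$\frac{1}{K{\left(- 15 F \right)} + J} = \frac{1}{\left(-6 - -225\right) + \frac{100}{3}} = \frac{1}{\left(-6 + 225\right) + \frac{100}{3}} = \frac{1}{219 + \frac{100}{3}} = \frac{1}{\frac{757}{3}} = \frac{3}{757}$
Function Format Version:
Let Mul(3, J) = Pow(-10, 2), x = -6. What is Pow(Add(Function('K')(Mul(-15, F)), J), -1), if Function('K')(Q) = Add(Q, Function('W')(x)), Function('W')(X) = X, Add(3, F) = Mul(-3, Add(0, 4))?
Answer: Rational(3, 757) ≈ 0.0039630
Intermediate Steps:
F = -15 (F = Add(-3, Mul(-3, Add(0, 4))) = Add(-3, Mul(-3, 4)) = Add(-3, -12) = -15)
J = Rational(100, 3) (J = Mul(Rational(1, 3), Pow(-10, 2)) = Mul(Rational(1, 3), 100) = Rational(100, 3) ≈ 33.333)
Function('K')(Q) = Add(-6, Q) (Function('K')(Q) = Add(Q, -6) = Add(-6, Q))
Pow(Add(Function('K')(Mul(-15, F)), J), -1) = Pow(Add(Add(-6, Mul(-15, -15)), Rational(100, 3)), -1) = Pow(Add(Add(-6, 225), Rational(100, 3)), -1) = Pow(Add(219, Rational(100, 3)), -1) = Pow(Rational(757, 3), -1) = Rational(3, 757)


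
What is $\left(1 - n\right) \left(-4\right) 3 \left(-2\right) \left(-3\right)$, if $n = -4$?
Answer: $-360$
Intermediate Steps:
$\left(1 - n\right) \left(-4\right) 3 \left(-2\right) \left(-3\right) = \left(1 - -4\right) \left(-4\right) 3 \left(-2\right) \left(-3\right) = \left(1 + 4\right) \left(\left(-12\right) \left(-2\right)\right) \left(-3\right) = 5 \cdot 24 \left(-3\right) = 120 \left(-3\right) = -360$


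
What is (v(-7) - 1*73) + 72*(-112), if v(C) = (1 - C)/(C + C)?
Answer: -56963/7 ≈ -8137.6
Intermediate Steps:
v(C) = (1 - C)/(2*C) (v(C) = (1 - C)/((2*C)) = (1 - C)*(1/(2*C)) = (1 - C)/(2*C))
(v(-7) - 1*73) + 72*(-112) = ((½)*(1 - 1*(-7))/(-7) - 1*73) + 72*(-112) = ((½)*(-⅐)*(1 + 7) - 73) - 8064 = ((½)*(-⅐)*8 - 73) - 8064 = (-4/7 - 73) - 8064 = -515/7 - 8064 = -56963/7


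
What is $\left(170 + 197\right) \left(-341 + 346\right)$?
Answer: $1835$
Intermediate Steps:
$\left(170 + 197\right) \left(-341 + 346\right) = 367 \cdot 5 = 1835$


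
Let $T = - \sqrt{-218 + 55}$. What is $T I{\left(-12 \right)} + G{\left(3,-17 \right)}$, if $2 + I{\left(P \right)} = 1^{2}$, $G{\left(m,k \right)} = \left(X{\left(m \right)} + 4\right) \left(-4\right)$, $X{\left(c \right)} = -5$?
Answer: $4 + i \sqrt{163} \approx 4.0 + 12.767 i$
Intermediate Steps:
$G{\left(m,k \right)} = 4$ ($G{\left(m,k \right)} = \left(-5 + 4\right) \left(-4\right) = \left(-1\right) \left(-4\right) = 4$)
$I{\left(P \right)} = -1$ ($I{\left(P \right)} = -2 + 1^{2} = -2 + 1 = -1$)
$T = - i \sqrt{163}$ ($T = - \sqrt{-163} = - i \sqrt{163} \approx - 12.767 i$)
$T I{\left(-12 \right)} + G{\left(3,-17 \right)} = - i \sqrt{163} \left(-1\right) + 4 = i \sqrt{163} + 4 = 4 + i \sqrt{163}$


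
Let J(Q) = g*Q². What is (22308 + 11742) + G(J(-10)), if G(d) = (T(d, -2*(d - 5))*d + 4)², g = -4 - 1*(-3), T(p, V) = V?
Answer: 440866066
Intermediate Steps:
g = -1 (g = -4 + 3 = -1)
J(Q) = -Q²
G(d) = (4 + d*(10 - 2*d))² (G(d) = ((-2*(d - 5))*d + 4)² = ((-2*(-5 + d))*d + 4)² = ((10 - 2*d)*d + 4)² = (d*(10 - 2*d) + 4)² = (4 + d*(10 - 2*d))²)
(22308 + 11742) + G(J(-10)) = (22308 + 11742) + 4*(-2 + (-1*(-10)²)*(-5 - 1*(-10)²))² = 34050 + 4*(-2 + (-1*100)*(-5 - 1*100))² = 34050 + 4*(-2 - 100*(-5 - 100))² = 34050 + 4*(-2 - 100*(-105))² = 34050 + 4*(-2 + 10500)² = 34050 + 4*10498² = 34050 + 4*110208004 = 34050 + 440832016 = 440866066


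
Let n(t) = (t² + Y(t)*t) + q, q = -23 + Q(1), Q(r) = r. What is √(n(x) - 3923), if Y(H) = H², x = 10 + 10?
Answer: 9*√55 ≈ 66.746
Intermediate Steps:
x = 20
q = -22 (q = -23 + 1 = -22)
n(t) = -22 + t² + t³ (n(t) = (t² + t²*t) - 22 = (t² + t³) - 22 = -22 + t² + t³)
√(n(x) - 3923) = √((-22 + 20² + 20³) - 3923) = √((-22 + 400 + 8000) - 3923) = √(8378 - 3923) = √4455 = 9*√55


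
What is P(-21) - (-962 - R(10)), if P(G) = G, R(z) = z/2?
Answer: 946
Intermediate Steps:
R(z) = z/2 (R(z) = z*(1/2) = z/2)
P(-21) - (-962 - R(10)) = -21 - (-962 - 10/2) = -21 - (-962 - 1*5) = -21 - (-962 - 5) = -21 - 1*(-967) = -21 + 967 = 946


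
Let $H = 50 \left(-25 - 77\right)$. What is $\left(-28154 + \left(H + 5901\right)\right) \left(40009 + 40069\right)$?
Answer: $-2190373534$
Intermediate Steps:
$H = -5100$ ($H = 50 \left(-102\right) = -5100$)
$\left(-28154 + \left(H + 5901\right)\right) \left(40009 + 40069\right) = \left(-28154 + \left(-5100 + 5901\right)\right) \left(40009 + 40069\right) = \left(-28154 + 801\right) 80078 = \left(-27353\right) 80078 = -2190373534$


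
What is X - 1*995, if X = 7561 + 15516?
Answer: 22082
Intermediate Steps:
X = 23077
X - 1*995 = 23077 - 1*995 = 23077 - 995 = 22082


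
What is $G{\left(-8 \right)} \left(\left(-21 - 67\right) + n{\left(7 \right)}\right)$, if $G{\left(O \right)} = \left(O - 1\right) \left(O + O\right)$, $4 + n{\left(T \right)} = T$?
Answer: $-12240$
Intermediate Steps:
$n{\left(T \right)} = -4 + T$
$G{\left(O \right)} = 2 O \left(-1 + O\right)$ ($G{\left(O \right)} = \left(-1 + O\right) 2 O = 2 O \left(-1 + O\right)$)
$G{\left(-8 \right)} \left(\left(-21 - 67\right) + n{\left(7 \right)}\right) = 2 \left(-8\right) \left(-1 - 8\right) \left(\left(-21 - 67\right) + \left(-4 + 7\right)\right) = 2 \left(-8\right) \left(-9\right) \left(-88 + 3\right) = 144 \left(-85\right) = -12240$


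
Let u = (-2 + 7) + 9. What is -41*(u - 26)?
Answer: 492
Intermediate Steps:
u = 14 (u = 5 + 9 = 14)
-41*(u - 26) = -41*(14 - 26) = -41*(-12) = 492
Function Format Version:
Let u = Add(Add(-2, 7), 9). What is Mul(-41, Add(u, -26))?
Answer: 492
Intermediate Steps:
u = 14 (u = Add(5, 9) = 14)
Mul(-41, Add(u, -26)) = Mul(-41, Add(14, -26)) = Mul(-41, -12) = 492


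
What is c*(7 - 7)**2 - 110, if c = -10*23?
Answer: -110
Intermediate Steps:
c = -230
c*(7 - 7)**2 - 110 = -230*(7 - 7)**2 - 110 = -230*0**2 - 110 = -230*0 - 110 = 0 - 110 = -110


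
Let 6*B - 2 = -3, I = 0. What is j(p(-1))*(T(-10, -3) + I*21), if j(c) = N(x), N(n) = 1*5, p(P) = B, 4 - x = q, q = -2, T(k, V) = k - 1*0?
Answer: -50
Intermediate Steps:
T(k, V) = k (T(k, V) = k + 0 = k)
B = -1/6 (B = 1/3 + (1/6)*(-3) = 1/3 - 1/2 = -1/6 ≈ -0.16667)
x = 6 (x = 4 - 1*(-2) = 4 + 2 = 6)
p(P) = -1/6
N(n) = 5
j(c) = 5
j(p(-1))*(T(-10, -3) + I*21) = 5*(-10 + 0*21) = 5*(-10 + 0) = 5*(-10) = -50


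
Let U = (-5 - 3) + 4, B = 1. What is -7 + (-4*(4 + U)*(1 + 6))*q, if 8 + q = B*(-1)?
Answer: -7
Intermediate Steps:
U = -4 (U = -8 + 4 = -4)
q = -9 (q = -8 + 1*(-1) = -8 - 1 = -9)
-7 + (-4*(4 + U)*(1 + 6))*q = -7 - 4*(4 - 4)*(1 + 6)*(-9) = -7 - 0*7*(-9) = -7 - 4*0*(-9) = -7 + 0*(-9) = -7 + 0 = -7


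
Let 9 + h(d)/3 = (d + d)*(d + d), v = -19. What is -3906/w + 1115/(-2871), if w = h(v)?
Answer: -762581/588555 ≈ -1.2957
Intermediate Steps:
h(d) = -27 + 12*d² (h(d) = -27 + 3*((d + d)*(d + d)) = -27 + 3*((2*d)*(2*d)) = -27 + 3*(4*d²) = -27 + 12*d²)
w = 4305 (w = -27 + 12*(-19)² = -27 + 12*361 = -27 + 4332 = 4305)
-3906/w + 1115/(-2871) = -3906/4305 + 1115/(-2871) = -3906*1/4305 + 1115*(-1/2871) = -186/205 - 1115/2871 = -762581/588555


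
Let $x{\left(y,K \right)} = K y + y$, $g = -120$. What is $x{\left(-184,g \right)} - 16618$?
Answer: $5278$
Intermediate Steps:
$x{\left(y,K \right)} = y + K y$
$x{\left(-184,g \right)} - 16618 = - 184 \left(1 - 120\right) - 16618 = \left(-184\right) \left(-119\right) - 16618 = 21896 - 16618 = 5278$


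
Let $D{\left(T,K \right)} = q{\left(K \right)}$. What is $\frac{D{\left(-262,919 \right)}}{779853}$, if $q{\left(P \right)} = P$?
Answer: $\frac{919}{779853} \approx 0.0011784$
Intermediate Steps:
$D{\left(T,K \right)} = K$
$\frac{D{\left(-262,919 \right)}}{779853} = \frac{919}{779853}$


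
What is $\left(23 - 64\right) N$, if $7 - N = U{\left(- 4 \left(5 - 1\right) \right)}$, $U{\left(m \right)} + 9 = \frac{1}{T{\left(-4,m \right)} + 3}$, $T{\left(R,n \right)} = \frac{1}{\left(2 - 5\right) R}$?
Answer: $- \frac{23780}{37} \approx -642.7$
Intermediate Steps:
$T{\left(R,n \right)} = - \frac{1}{3 R}$ ($T{\left(R,n \right)} = \frac{1}{\left(-3\right) R} = - \frac{1}{3 R}$)
$U{\left(m \right)} = - \frac{321}{37}$ ($U{\left(m \right)} = -9 + \frac{1}{- \frac{1}{3 \left(-4\right)} + 3} = -9 + \frac{1}{\left(- \frac{1}{3}\right) \left(- \frac{1}{4}\right) + 3} = -9 + \frac{1}{\frac{1}{12} + 3} = -9 + \frac{1}{\frac{37}{12}} = -9 + \frac{12}{37} = - \frac{321}{37}$)
$N = \frac{580}{37}$ ($N = 7 - - \frac{321}{37} = 7 + \frac{321}{37} = \frac{580}{37} \approx 15.676$)
$\left(23 - 64\right) N = \left(23 - 64\right) \frac{580}{37} = \left(-41\right) \frac{580}{37} = - \frac{23780}{37}$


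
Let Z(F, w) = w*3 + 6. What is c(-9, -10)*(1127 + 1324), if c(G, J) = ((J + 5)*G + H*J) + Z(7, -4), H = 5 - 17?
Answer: 389709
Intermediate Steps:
Z(F, w) = 6 + 3*w (Z(F, w) = 3*w + 6 = 6 + 3*w)
H = -12
c(G, J) = -6 - 12*J + G*(5 + J) (c(G, J) = ((J + 5)*G - 12*J) + (6 + 3*(-4)) = ((5 + J)*G - 12*J) + (6 - 12) = (G*(5 + J) - 12*J) - 6 = (-12*J + G*(5 + J)) - 6 = -6 - 12*J + G*(5 + J))
c(-9, -10)*(1127 + 1324) = (-6 - 12*(-10) + 5*(-9) - 9*(-10))*(1127 + 1324) = (-6 + 120 - 45 + 90)*2451 = 159*2451 = 389709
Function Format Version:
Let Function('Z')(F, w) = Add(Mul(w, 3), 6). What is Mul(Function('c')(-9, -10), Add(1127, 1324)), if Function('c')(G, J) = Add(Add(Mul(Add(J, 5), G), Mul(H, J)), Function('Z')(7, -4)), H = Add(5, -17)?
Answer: 389709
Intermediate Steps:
Function('Z')(F, w) = Add(6, Mul(3, w)) (Function('Z')(F, w) = Add(Mul(3, w), 6) = Add(6, Mul(3, w)))
H = -12
Function('c')(G, J) = Add(-6, Mul(-12, J), Mul(G, Add(5, J))) (Function('c')(G, J) = Add(Add(Mul(Add(J, 5), G), Mul(-12, J)), Add(6, Mul(3, -4))) = Add(Add(Mul(Add(5, J), G), Mul(-12, J)), Add(6, -12)) = Add(Add(Mul(G, Add(5, J)), Mul(-12, J)), -6) = Add(Add(Mul(-12, J), Mul(G, Add(5, J))), -6) = Add(-6, Mul(-12, J), Mul(G, Add(5, J))))
Mul(Function('c')(-9, -10), Add(1127, 1324)) = Mul(Add(-6, Mul(-12, -10), Mul(5, -9), Mul(-9, -10)), Add(1127, 1324)) = Mul(Add(-6, 120, -45, 90), 2451) = Mul(159, 2451) = 389709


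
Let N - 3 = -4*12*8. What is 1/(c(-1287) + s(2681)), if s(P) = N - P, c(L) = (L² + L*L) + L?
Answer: 1/3308389 ≈ 3.0226e-7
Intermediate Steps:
N = -381 (N = 3 - 4*12*8 = 3 - 48*8 = 3 - 384 = -381)
c(L) = L + 2*L² (c(L) = (L² + L²) + L = 2*L² + L = L + 2*L²)
s(P) = -381 - P
1/(c(-1287) + s(2681)) = 1/(-1287*(1 + 2*(-1287)) + (-381 - 1*2681)) = 1/(-1287*(1 - 2574) + (-381 - 2681)) = 1/(-1287*(-2573) - 3062) = 1/(3311451 - 3062) = 1/3308389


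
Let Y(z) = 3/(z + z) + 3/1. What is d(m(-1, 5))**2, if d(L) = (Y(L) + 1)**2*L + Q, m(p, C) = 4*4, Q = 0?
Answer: 294499921/4096 ≈ 71899.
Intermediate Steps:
Y(z) = 3 + 3/(2*z) (Y(z) = 3/((2*z)) + 3*1 = 3*(1/(2*z)) + 3 = 3/(2*z) + 3 = 3 + 3/(2*z))
m(p, C) = 16
d(L) = L*(4 + 3/(2*L))**2 (d(L) = ((3 + 3/(2*L)) + 1)**2*L + 0 = (4 + 3/(2*L))**2*L + 0 = L*(4 + 3/(2*L))**2 + 0 = L*(4 + 3/(2*L))**2)
d(m(-1, 5))**2 = ((1/4)*(3 + 8*16)**2/16)**2 = ((1/4)*(1/16)*(3 + 128)**2)**2 = ((1/4)*(1/16)*131**2)**2 = ((1/4)*(1/16)*17161)**2 = (17161/64)**2 = 294499921/4096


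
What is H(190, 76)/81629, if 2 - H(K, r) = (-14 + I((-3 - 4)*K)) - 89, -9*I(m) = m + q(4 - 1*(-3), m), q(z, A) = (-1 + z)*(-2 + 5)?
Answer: -367/734661 ≈ -0.00049955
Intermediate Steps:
q(z, A) = -3 + 3*z (q(z, A) = (-1 + z)*3 = -3 + 3*z)
I(m) = -2 - m/9 (I(m) = -(m + (-3 + 3*(4 - 1*(-3))))/9 = -(m + (-3 + 3*(4 + 3)))/9 = -(m + (-3 + 3*7))/9 = -(m + (-3 + 21))/9 = -(m + 18)/9 = -(18 + m)/9 = -2 - m/9)
H(K, r) = 107 - 7*K/9 (H(K, r) = 2 - ((-14 + (-2 - (-3 - 4)*K/9)) - 89) = 2 - ((-14 + (-2 - (-7)*K/9)) - 89) = 2 - ((-14 + (-2 + 7*K/9)) - 89) = 2 - ((-16 + 7*K/9) - 89) = 2 - (-105 + 7*K/9) = 2 + (105 - 7*K/9) = 107 - 7*K/9)
H(190, 76)/81629 = (107 - 7/9*190)/81629 = (107 - 1330/9)*(1/81629) = -367/9*1/81629 = -367/734661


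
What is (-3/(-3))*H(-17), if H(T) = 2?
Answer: 2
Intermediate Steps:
(-3/(-3))*H(-17) = -3/(-3)*2 = -3*(-⅓)*2 = 1*2 = 2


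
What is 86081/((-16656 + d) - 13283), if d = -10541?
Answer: -86081/40480 ≈ -2.1265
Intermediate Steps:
86081/((-16656 + d) - 13283) = 86081/((-16656 - 10541) - 13283) = 86081/(-27197 - 13283) = 86081/(-40480) = 86081*(-1/40480) = -86081/40480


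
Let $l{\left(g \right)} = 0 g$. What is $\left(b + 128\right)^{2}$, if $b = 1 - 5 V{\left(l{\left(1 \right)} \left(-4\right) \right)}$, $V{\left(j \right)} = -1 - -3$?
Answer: $14161$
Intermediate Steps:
$l{\left(g \right)} = 0$
$V{\left(j \right)} = 2$ ($V{\left(j \right)} = -1 + 3 = 2$)
$b = -9$ ($b = 1 - 10 = -9$)
$\left(b + 128\right)^{2} = \left(-9 + 128\right)^{2} = 119^{2} = 14161$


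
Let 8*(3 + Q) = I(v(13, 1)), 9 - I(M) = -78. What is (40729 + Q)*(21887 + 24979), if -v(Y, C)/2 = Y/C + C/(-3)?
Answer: 7636697535/4 ≈ 1.9092e+9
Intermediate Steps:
v(Y, C) = 2*C/3 - 2*Y/C (v(Y, C) = -2*(Y/C + C/(-3)) = -2*(Y/C + C*(-⅓)) = -2*(Y/C - C/3) = -2*(-C/3 + Y/C) = 2*C/3 - 2*Y/C)
I(M) = 87 (I(M) = 9 - 1*(-78) = 9 + 78 = 87)
Q = 63/8 (Q = -3 + (⅛)*87 = -3 + 87/8 = 63/8 ≈ 7.8750)
(40729 + Q)*(21887 + 24979) = (40729 + 63/8)*(21887 + 24979) = (325895/8)*46866 = 7636697535/4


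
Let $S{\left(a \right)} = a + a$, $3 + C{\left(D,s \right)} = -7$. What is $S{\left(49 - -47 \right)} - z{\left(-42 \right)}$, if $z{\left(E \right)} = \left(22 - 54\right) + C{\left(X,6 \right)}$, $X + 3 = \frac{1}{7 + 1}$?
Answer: $234$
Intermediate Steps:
$X = - \frac{23}{8}$ ($X = -3 + \frac{1}{7 + 1} = -3 + \frac{1}{8} = - \frac{23}{8} \approx -2.875$)
$C{\left(D,s \right)} = -10$ ($C{\left(D,s \right)} = -3 - 7 = -10$)
$z{\left(E \right)} = -42$ ($z{\left(E \right)} = \left(22 - 54\right) - 10 = -32 - 10 = -42$)
$S{\left(a \right)} = 2 a$
$S{\left(49 - -47 \right)} - z{\left(-42 \right)} = 2 \left(49 - -47\right) - -42 = 2 \left(49 + 47\right) + 42 = 2 \cdot 96 + 42 = 192 + 42 = 234$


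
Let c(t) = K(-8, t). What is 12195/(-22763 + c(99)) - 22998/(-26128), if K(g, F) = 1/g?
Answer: 163900311/475803944 ≈ 0.34447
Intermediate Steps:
c(t) = -⅛ (c(t) = 1/(-8) = -⅛)
12195/(-22763 + c(99)) - 22998/(-26128) = 12195/(-22763 - ⅛) - 22998/(-26128) = 12195/(-182105/8) - 22998*(-1/26128) = 12195*(-8/182105) + 11499/13064 = -19512/36421 + 11499/13064 = 163900311/475803944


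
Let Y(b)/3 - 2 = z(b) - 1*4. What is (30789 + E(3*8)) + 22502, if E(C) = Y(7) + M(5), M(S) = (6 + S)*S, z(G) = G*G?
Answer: 53487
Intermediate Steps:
z(G) = G²
Y(b) = -6 + 3*b² (Y(b) = 6 + 3*(b² - 1*4) = 6 + 3*(b² - 4) = 6 + 3*(-4 + b²) = 6 + (-12 + 3*b²) = -6 + 3*b²)
M(S) = S*(6 + S)
E(C) = 196 (E(C) = (-6 + 3*7²) + 5*(6 + 5) = (-6 + 3*49) + 5*11 = (-6 + 147) + 55 = 141 + 55 = 196)
(30789 + E(3*8)) + 22502 = (30789 + 196) + 22502 = 30985 + 22502 = 53487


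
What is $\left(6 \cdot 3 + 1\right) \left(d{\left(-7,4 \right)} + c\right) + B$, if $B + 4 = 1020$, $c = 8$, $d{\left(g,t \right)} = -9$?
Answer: $997$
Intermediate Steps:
$B = 1016$ ($B = -4 + 1020 = 1016$)
$\left(6 \cdot 3 + 1\right) \left(d{\left(-7,4 \right)} + c\right) + B = \left(6 \cdot 3 + 1\right) \left(-9 + 8\right) + 1016 = \left(18 + 1\right) \left(-1\right) + 1016 = 19 \left(-1\right) + 1016 = -19 + 1016 = 997$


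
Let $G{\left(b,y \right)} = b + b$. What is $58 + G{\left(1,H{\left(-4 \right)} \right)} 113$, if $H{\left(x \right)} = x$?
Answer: $284$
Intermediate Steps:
$G{\left(b,y \right)} = 2 b$
$58 + G{\left(1,H{\left(-4 \right)} \right)} 113 = 58 + 2 \cdot 1 \cdot 113 = 58 + 2 \cdot 113 = 58 + 226 = 284$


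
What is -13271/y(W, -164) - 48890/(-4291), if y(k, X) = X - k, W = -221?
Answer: -54159131/244587 ≈ -221.43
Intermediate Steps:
-13271/y(W, -164) - 48890/(-4291) = -13271/(-164 - 1*(-221)) - 48890/(-4291) = -13271/(-164 + 221) - 48890*(-1/4291) = -13271/57 + 48890/4291 = -54159131/244587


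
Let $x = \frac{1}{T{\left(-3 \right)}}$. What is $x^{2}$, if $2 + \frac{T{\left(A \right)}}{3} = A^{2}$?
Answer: $\frac{1}{441} \approx 0.0022676$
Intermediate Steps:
$T{\left(A \right)} = -6 + 3 A^{2}$
$x = \frac{1}{21}$ ($x = \frac{1}{-6 + 3 \left(-3\right)^{2}} = \frac{1}{-6 + 3 \cdot 9} = \frac{1}{-6 + 27} = \frac{1}{21} \approx 0.047619$)
$x^{2} = \left(\frac{1}{21}\right)^{2} = \frac{1}{441}$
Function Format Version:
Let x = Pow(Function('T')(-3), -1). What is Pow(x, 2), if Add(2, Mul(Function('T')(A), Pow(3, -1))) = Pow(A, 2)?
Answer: Rational(1, 441) ≈ 0.0022676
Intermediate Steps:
Function('T')(A) = Add(-6, Mul(3, Pow(A, 2)))
x = Rational(1, 21) (x = Pow(Add(-6, Mul(3, Pow(-3, 2))), -1) = Pow(Add(-6, Mul(3, 9)), -1) = Pow(Add(-6, 27), -1) = Pow(21, -1) = Rational(1, 21) ≈ 0.047619)
Pow(x, 2) = Pow(Rational(1, 21), 2) = Rational(1, 441)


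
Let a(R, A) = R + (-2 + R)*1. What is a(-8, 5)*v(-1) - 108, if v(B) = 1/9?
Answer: -110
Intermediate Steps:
v(B) = ⅑
a(R, A) = -2 + 2*R (a(R, A) = R + (-2 + R) = -2 + 2*R)
a(-8, 5)*v(-1) - 108 = (-2 + 2*(-8))*(⅑) - 108 = (-2 - 16)*(⅑) - 108 = -18*⅑ - 108 = -2 - 108 = -110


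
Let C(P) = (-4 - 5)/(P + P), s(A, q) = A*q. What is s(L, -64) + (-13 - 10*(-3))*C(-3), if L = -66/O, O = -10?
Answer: -3969/10 ≈ -396.90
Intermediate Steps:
L = 33/5 (L = -66/(-10) = -66*(-⅒) = 33/5 ≈ 6.6000)
C(P) = -9/(2*P) (C(P) = -9*1/(2*P) = -9/(2*P))
s(L, -64) + (-13 - 10*(-3))*C(-3) = (33/5)*(-64) + (-13 - 10*(-3))*(-9/2/(-3)) = -2112/5 + (-13 + 30)*(-9/2*(-⅓)) = -2112/5 + 17*(3/2) = -2112/5 + 51/2 = -3969/10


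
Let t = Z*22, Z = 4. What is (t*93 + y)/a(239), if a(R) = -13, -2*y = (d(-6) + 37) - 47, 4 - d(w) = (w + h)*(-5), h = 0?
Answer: -8202/13 ≈ -630.92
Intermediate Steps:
d(w) = 4 + 5*w (d(w) = 4 - (w + 0)*(-5) = 4 - w*(-5) = 4 - (-5)*w = 4 + 5*w)
t = 88 (t = 4*22 = 88)
y = 18 (y = -(((4 + 5*(-6)) + 37) - 47)/2 = -(((4 - 30) + 37) - 47)/2 = -((-26 + 37) - 47)/2 = -(11 - 47)/2 = -1/2*(-36) = 18)
(t*93 + y)/a(239) = (88*93 + 18)/(-13) = (8184 + 18)*(-1/13) = 8202*(-1/13) = -8202/13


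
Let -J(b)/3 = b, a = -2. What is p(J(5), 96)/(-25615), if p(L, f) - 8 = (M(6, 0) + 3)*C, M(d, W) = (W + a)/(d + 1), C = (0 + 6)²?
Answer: -148/35861 ≈ -0.0041270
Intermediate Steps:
C = 36 (C = 6² = 36)
M(d, W) = (-2 + W)/(1 + d) (M(d, W) = (W - 2)/(d + 1) = (-2 + W)/(1 + d))
J(b) = -3*b
p(L, f) = 740/7 (p(L, f) = 8 + ((-2 + 0)/(1 + 6) + 3)*36 = 8 + (-2/7 + 3)*36 = 8 + (19/7)*36 = 8 + 684/7 = 740/7)
p(J(5), 96)/(-25615) = (740/7)/(-25615) = (740/7)*(-1/25615) = -148/35861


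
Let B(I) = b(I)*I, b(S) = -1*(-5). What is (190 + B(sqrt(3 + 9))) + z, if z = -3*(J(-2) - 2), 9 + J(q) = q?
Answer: 229 + 10*sqrt(3) ≈ 246.32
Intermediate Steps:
J(q) = -9 + q
b(S) = 5
z = 39 (z = -3*((-9 - 2) - 2) = -3*(-11 - 2) = -3*(-13) = 39)
B(I) = 5*I
(190 + B(sqrt(3 + 9))) + z = (190 + 5*sqrt(3 + 9)) + 39 = (190 + 5*sqrt(12)) + 39 = (190 + 5*(2*sqrt(3))) + 39 = (190 + 10*sqrt(3)) + 39 = 229 + 10*sqrt(3)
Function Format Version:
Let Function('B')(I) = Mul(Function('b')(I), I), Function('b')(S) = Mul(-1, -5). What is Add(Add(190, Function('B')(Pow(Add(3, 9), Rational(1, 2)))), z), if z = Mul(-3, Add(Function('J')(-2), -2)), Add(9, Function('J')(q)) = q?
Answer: Add(229, Mul(10, Pow(3, Rational(1, 2)))) ≈ 246.32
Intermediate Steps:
Function('J')(q) = Add(-9, q)
Function('b')(S) = 5
z = 39 (z = Mul(-3, Add(Add(-9, -2), -2)) = Mul(-3, Add(-11, -2)) = Mul(-3, -13) = 39)
Function('B')(I) = Mul(5, I)
Add(Add(190, Function('B')(Pow(Add(3, 9), Rational(1, 2)))), z) = Add(Add(190, Mul(5, Pow(Add(3, 9), Rational(1, 2)))), 39) = Add(Add(190, Mul(5, Pow(12, Rational(1, 2)))), 39) = Add(Add(190, Mul(5, Mul(2, Pow(3, Rational(1, 2))))), 39) = Add(Add(190, Mul(10, Pow(3, Rational(1, 2)))), 39) = Add(229, Mul(10, Pow(3, Rational(1, 2))))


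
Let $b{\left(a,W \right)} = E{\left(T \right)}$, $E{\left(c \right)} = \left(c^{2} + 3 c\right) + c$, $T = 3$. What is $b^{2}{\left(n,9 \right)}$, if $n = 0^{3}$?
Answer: $441$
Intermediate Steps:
$n = 0$
$E{\left(c \right)} = c^{2} + 4 c$
$b{\left(a,W \right)} = 21$ ($b{\left(a,W \right)} = 3 \left(4 + 3\right) = 3 \cdot 7 = 21$)
$b^{2}{\left(n,9 \right)} = 21^{2} = 441$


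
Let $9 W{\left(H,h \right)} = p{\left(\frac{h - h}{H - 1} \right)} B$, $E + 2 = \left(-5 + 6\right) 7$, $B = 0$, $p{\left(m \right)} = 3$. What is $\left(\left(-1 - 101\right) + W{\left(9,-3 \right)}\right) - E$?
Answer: $-107$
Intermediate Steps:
$E = 5$ ($E = -2 + \left(-5 + 6\right) 7 = -2 + 1 \cdot 7 = -2 + 7 = 5$)
$W{\left(H,h \right)} = 0$ ($W{\left(H,h \right)} = \frac{3 \cdot 0}{9} = \frac{1}{9} \cdot 0 = 0$)
$\left(\left(-1 - 101\right) + W{\left(9,-3 \right)}\right) - E = \left(\left(-1 - 101\right) + 0\right) - 5 = \left(-102 + 0\right) - 5 = -102 - 5 = -107$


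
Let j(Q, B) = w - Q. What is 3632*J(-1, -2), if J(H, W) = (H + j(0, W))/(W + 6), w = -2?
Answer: -2724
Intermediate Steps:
j(Q, B) = -2 - Q
J(H, W) = (-2 + H)/(6 + W) (J(H, W) = (H + (-2 - 1*0))/(W + 6) = (H + (-2 + 0))/(6 + W) = (H - 2)/(6 + W) = (-2 + H)/(6 + W))
3632*J(-1, -2) = 3632*((-2 - 1)/(6 - 2)) = 3632*(-3/4) = -2724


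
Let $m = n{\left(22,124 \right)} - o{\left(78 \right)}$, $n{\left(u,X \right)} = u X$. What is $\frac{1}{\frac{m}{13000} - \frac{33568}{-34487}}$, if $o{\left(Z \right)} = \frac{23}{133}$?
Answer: $\frac{59628023000}{70550990087} \approx 0.84518$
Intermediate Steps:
$o{\left(Z \right)} = \frac{23}{133}$ ($o{\left(Z \right)} = 23 \cdot \frac{1}{133} = \frac{23}{133}$)
$n{\left(u,X \right)} = X u$
$m = \frac{362801}{133}$ ($m = 124 \cdot 22 - \frac{23}{133} = 2728 - \frac{23}{133} = \frac{362801}{133} \approx 2727.8$)
$\frac{1}{\frac{m}{13000} - \frac{33568}{-34487}} = \frac{1}{\frac{362801}{133 \cdot 13000} - \frac{33568}{-34487}} = \frac{1}{\frac{362801}{133} \cdot \frac{1}{13000} - - \frac{33568}{34487}} = \frac{1}{\frac{362801}{1729000} + \frac{33568}{34487}} = \frac{1}{\frac{70550990087}{59628023000}} = \frac{59628023000}{70550990087}$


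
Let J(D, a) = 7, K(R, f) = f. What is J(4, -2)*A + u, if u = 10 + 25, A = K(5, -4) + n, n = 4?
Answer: 35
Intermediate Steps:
A = 0 (A = -4 + 4 = 0)
u = 35
J(4, -2)*A + u = 7*0 + 35 = 0 + 35 = 35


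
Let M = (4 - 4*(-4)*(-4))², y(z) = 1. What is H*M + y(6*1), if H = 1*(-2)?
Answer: -7199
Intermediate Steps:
M = 3600 (M = (4 + 16*(-4))² = (4 - 64)² = (-60)² = 3600)
H = -2
H*M + y(6*1) = -2*3600 + 1 = -7200 + 1 = -7199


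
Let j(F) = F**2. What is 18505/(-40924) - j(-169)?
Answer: -1168848869/40924 ≈ -28561.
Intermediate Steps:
18505/(-40924) - j(-169) = 18505/(-40924) - 1*(-169)**2 = 18505*(-1/40924) - 1*28561 = -18505/40924 - 28561 = -1168848869/40924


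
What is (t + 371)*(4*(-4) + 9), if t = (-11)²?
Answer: -3444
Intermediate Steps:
t = 121
(t + 371)*(4*(-4) + 9) = (121 + 371)*(4*(-4) + 9) = 492*(-16 + 9) = 492*(-7) = -3444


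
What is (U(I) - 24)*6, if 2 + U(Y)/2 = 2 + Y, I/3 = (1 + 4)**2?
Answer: 756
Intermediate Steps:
I = 75 (I = 3*(1 + 4)**2 = 3*5**2 = 3*25 = 75)
U(Y) = 2*Y (U(Y) = -4 + 2*(2 + Y) = -4 + (4 + 2*Y) = 2*Y)
(U(I) - 24)*6 = (2*75 - 24)*6 = (150 - 24)*6 = 126*6 = 756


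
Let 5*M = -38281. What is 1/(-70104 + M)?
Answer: -5/388801 ≈ -1.2860e-5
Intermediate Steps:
M = -38281/5 (M = (⅕)*(-38281) = -38281/5 ≈ -7656.2)
1/(-70104 + M) = 1/(-70104 - 38281/5) = 1/(-388801/5) = -5/388801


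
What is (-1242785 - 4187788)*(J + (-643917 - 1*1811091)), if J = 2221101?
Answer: 1270249038711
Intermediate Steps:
(-1242785 - 4187788)*(J + (-643917 - 1*1811091)) = (-1242785 - 4187788)*(2221101 + (-643917 - 1*1811091)) = -5430573*(2221101 + (-643917 - 1811091)) = -5430573*(2221101 - 2455008) = -5430573*(-233907) = 1270249038711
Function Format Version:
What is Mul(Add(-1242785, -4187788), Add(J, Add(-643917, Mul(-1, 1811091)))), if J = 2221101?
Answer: 1270249038711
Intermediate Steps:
Mul(Add(-1242785, -4187788), Add(J, Add(-643917, Mul(-1, 1811091)))) = Mul(Add(-1242785, -4187788), Add(2221101, Add(-643917, Mul(-1, 1811091)))) = Mul(-5430573, Add(2221101, Add(-643917, -1811091))) = Mul(-5430573, Add(2221101, -2455008)) = Mul(-5430573, -233907) = 1270249038711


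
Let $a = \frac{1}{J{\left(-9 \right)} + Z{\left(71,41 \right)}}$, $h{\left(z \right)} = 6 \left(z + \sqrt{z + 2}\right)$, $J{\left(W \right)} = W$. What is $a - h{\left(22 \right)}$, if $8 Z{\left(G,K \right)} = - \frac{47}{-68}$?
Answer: $- \frac{640612}{4849} - 12 \sqrt{6} \approx -161.51$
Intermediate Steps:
$Z{\left(G,K \right)} = \frac{47}{544}$ ($Z{\left(G,K \right)} = \frac{\left(-47\right) \frac{1}{-68}}{8} = \frac{\left(-47\right) \left(- \frac{1}{68}\right)}{8} = \frac{1}{8} \cdot \frac{47}{68} = \frac{47}{544}$)
$h{\left(z \right)} = 6 z + 6 \sqrt{2 + z}$ ($h{\left(z \right)} = 6 \left(z + \sqrt{2 + z}\right) = 6 z + 6 \sqrt{2 + z}$)
$a = - \frac{544}{4849}$ ($a = \frac{1}{-9 + \frac{47}{544}} = \frac{1}{- \frac{4849}{544}} = - \frac{544}{4849} \approx -0.11219$)
$a - h{\left(22 \right)} = - \frac{544}{4849} - \left(6 \cdot 22 + 6 \sqrt{2 + 22}\right) = - \frac{544}{4849} - \left(132 + 6 \sqrt{24}\right) = - \frac{544}{4849} - \left(132 + 6 \cdot 2 \sqrt{6}\right) = - \frac{544}{4849} - \left(132 + 12 \sqrt{6}\right) = - \frac{640612}{4849} - 12 \sqrt{6}$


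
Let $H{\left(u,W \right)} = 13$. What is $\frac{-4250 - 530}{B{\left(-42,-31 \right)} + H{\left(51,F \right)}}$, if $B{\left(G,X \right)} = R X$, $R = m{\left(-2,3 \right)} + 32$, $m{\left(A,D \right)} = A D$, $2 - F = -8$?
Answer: $\frac{4780}{793} \approx 6.0277$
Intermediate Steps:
$F = 10$ ($F = 2 - -8 = 2 + 8 = 10$)
$R = 26$ ($R = \left(-2\right) 3 + 32 = -6 + 32 = 26$)
$B{\left(G,X \right)} = 26 X$
$\frac{-4250 - 530}{B{\left(-42,-31 \right)} + H{\left(51,F \right)}} = \frac{-4250 - 530}{26 \left(-31\right) + 13} = - \frac{4780}{-806 + 13} = - \frac{4780}{-793} = \left(-4780\right) \left(- \frac{1}{793}\right) = \frac{4780}{793}$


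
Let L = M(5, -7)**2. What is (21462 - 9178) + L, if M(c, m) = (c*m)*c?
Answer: 42909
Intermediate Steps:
M(c, m) = m*c**2
L = 30625 (L = (-7*5**2)**2 = (-7*25)**2 = (-175)**2 = 30625)
(21462 - 9178) + L = (21462 - 9178) + 30625 = 12284 + 30625 = 42909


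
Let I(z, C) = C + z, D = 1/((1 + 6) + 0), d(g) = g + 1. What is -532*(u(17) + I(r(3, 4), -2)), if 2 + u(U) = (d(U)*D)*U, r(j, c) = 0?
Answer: -21128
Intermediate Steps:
d(g) = 1 + g
D = ⅐ (D = 1/(7 + 0) = 1/7 = ⅐ ≈ 0.14286)
u(U) = -2 + U*(⅐ + U/7) (u(U) = -2 + ((1 + U)*(⅐))*U = -2 + (⅐ + U/7)*U = -2 + U*(⅐ + U/7))
-532*(u(17) + I(r(3, 4), -2)) = -532*((-2 + (⅐)*17*(1 + 17)) + (-2 + 0)) = -532*((-2 + (⅐)*17*18) - 2) = -532*((-2 + 306/7) - 2) = -532*(292/7 - 2) = -532*278/7 = -21128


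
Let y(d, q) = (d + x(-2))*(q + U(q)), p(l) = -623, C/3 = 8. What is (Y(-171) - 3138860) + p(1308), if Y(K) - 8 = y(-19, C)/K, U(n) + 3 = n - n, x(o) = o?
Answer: -59649976/19 ≈ -3.1395e+6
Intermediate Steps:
C = 24 (C = 3*8 = 24)
U(n) = -3 (U(n) = -3 + (n - n) = -3 + 0 = -3)
y(d, q) = (-3 + q)*(-2 + d) (y(d, q) = (d - 2)*(q - 3) = (-2 + d)*(-3 + q) = (-3 + q)*(-2 + d))
Y(K) = 8 - 441/K (Y(K) = 8 + (6 - 3*(-19) - 2*24 - 19*24)/K = 8 + (6 + 57 - 48 - 456)/K = 8 - 441/K)
(Y(-171) - 3138860) + p(1308) = ((8 - 441/(-171)) - 3138860) - 623 = ((8 - 441*(-1/171)) - 3138860) - 623 = ((8 + 49/19) - 3138860) - 623 = (201/19 - 3138860) - 623 = -59638139/19 - 623 = -59649976/19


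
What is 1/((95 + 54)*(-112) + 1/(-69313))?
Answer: -69313/1156695345 ≈ -5.9923e-5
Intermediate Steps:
1/((95 + 54)*(-112) + 1/(-69313)) = 1/(149*(-112) - 1/69313) = 1/(-16688 - 1/69313) = 1/(-1156695345/69313) = -69313/1156695345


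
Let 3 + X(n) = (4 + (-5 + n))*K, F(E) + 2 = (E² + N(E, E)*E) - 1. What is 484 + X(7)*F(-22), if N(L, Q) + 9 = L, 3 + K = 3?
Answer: -3005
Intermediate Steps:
K = 0 (K = -3 + 3 = 0)
N(L, Q) = -9 + L
F(E) = -3 + E² + E*(-9 + E) (F(E) = -2 + ((E² + (-9 + E)*E) - 1) = -2 + ((E² + E*(-9 + E)) - 1) = -2 + (-1 + E² + E*(-9 + E)) = -3 + E² + E*(-9 + E))
X(n) = -3 (X(n) = -3 + (4 + (-5 + n))*0 = -3 + (-1 + n)*0 = -3 + 0 = -3)
484 + X(7)*F(-22) = 484 - 3*(-3 + (-22)² - 22*(-9 - 22)) = 484 - 3*(-3 + 484 - 22*(-31)) = 484 - 3*(-3 + 484 + 682) = 484 - 3*1163 = 484 - 3489 = -3005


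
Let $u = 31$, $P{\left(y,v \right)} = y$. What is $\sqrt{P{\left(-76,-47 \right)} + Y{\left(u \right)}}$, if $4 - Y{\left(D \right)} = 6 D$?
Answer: $i \sqrt{258} \approx 16.062 i$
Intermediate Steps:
$Y{\left(D \right)} = 4 - 6 D$
$\sqrt{P{\left(-76,-47 \right)} + Y{\left(u \right)}} = \sqrt{-76 + \left(4 - 186\right)} = \sqrt{-76 - 182} = \sqrt{-258} = i \sqrt{258}$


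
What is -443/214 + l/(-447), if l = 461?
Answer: -296675/95658 ≈ -3.1014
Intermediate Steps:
-443/214 + l/(-447) = -443/214 + 461/(-447) = -443*1/214 + 461*(-1/447) = -443/214 - 461/447 = -296675/95658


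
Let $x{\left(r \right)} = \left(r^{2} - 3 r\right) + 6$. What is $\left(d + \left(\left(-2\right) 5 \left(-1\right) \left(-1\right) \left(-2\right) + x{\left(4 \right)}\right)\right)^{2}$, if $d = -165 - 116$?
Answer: $63001$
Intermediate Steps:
$x{\left(r \right)} = 6 + r^{2} - 3 r$
$d = -281$ ($d = -165 - 116 = -281$)
$\left(d + \left(\left(-2\right) 5 \left(-1\right) \left(-1\right) \left(-2\right) + x{\left(4 \right)}\right)\right)^{2} = \left(-281 + \left(\left(-2\right) 5 \left(-1\right) \left(-1\right) \left(-2\right) + \left(6 + 4^{2} - 12\right)\right)\right)^{2} = \left(-281 + \left(- 10 \cdot 1 \left(-2\right) + \left(6 + 16 - 12\right)\right)\right)^{2} = \left(-281 + \left(\left(-10\right) \left(-2\right) + 10\right)\right)^{2} = \left(-281 + \left(20 + 10\right)\right)^{2} = \left(-281 + 30\right)^{2} = \left(-251\right)^{2} = 63001$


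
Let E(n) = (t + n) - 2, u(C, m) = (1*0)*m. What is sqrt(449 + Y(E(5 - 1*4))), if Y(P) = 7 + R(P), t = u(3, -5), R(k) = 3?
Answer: 3*sqrt(51) ≈ 21.424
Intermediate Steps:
u(C, m) = 0 (u(C, m) = 0*m = 0)
t = 0
E(n) = -2 + n (E(n) = (0 + n) - 2 = n - 2 = -2 + n)
Y(P) = 10 (Y(P) = 7 + 3 = 10)
sqrt(449 + Y(E(5 - 1*4))) = sqrt(449 + 10) = sqrt(459) = 3*sqrt(51)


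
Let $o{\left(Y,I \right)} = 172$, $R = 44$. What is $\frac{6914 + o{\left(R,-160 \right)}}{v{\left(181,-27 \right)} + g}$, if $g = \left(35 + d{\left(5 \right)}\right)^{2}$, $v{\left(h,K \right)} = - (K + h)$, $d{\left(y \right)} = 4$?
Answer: $\frac{7086}{1367} \approx 5.1836$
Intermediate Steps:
$v{\left(h,K \right)} = - K - h$
$g = 1521$ ($g = \left(35 + 4\right)^{2} = 39^{2} = 1521$)
$\frac{6914 + o{\left(R,-160 \right)}}{v{\left(181,-27 \right)} + g} = \frac{6914 + 172}{\left(\left(-1\right) \left(-27\right) - 181\right) + 1521} = \frac{7086}{\left(27 - 181\right) + 1521} = \frac{7086}{-154 + 1521} = \frac{7086}{1367}$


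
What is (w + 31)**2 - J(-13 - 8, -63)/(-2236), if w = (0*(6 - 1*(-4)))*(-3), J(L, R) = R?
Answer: 2148733/2236 ≈ 960.97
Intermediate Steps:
w = 0 (w = (0*(6 + 4))*(-3) = (0*10)*(-3) = 0*(-3) = 0)
(w + 31)**2 - J(-13 - 8, -63)/(-2236) = (0 + 31)**2 - (-63)/(-2236) = 31**2 - (-63)*(-1)/2236 = 961 - 1*63/2236 = 961 - 63/2236 = 2148733/2236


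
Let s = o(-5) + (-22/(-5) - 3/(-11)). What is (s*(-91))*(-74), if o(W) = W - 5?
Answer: -1973062/55 ≈ -35874.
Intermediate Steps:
o(W) = -5 + W
s = -293/55 (s = (-5 - 5) + (-22/(-5) - 3/(-11)) = -10 + (-22*(-⅕) - 3*(-1/11)) = -10 + (22/5 + 3/11) = -10 + 257/55 = -293/55 ≈ -5.3273)
(s*(-91))*(-74) = -293/55*(-91)*(-74) = (26663/55)*(-74) = -1973062/55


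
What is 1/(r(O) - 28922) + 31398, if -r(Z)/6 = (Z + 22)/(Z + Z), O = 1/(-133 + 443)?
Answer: 1550590229/49385 ≈ 31398.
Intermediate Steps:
O = 1/310 ≈ 0.0032258
r(Z) = -3*(22 + Z)/Z (r(Z) = -6*(Z + 22)/(Z + Z) = -6*(22 + Z)/(2*Z) = -6*(22 + Z)*1/(2*Z) = -3*(22 + Z)/Z)
1/(r(O) - 28922) + 31398 = 1/((-3 - 66/1/310) - 28922) + 31398 = 1/((-3 - 66*310) - 28922) + 31398 = 1/((-3 - 20460) - 28922) + 31398 = 1/(-20463 - 28922) + 31398 = 1/(-49385) + 31398 = -1/49385 + 31398 = 1550590229/49385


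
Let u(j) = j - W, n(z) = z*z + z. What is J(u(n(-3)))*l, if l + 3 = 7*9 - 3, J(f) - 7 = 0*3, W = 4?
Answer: 399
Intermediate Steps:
n(z) = z + z² (n(z) = z² + z = z + z²)
u(j) = -4 + j (u(j) = j - 1*4 = j - 4 = -4 + j)
J(f) = 7 (J(f) = 7 + 0*3 = 7 + 0 = 7)
l = 57 (l = -3 + (7*9 - 3) = -3 + (63 - 3) = -3 + 60 = 57)
J(u(n(-3)))*l = 7*57 = 399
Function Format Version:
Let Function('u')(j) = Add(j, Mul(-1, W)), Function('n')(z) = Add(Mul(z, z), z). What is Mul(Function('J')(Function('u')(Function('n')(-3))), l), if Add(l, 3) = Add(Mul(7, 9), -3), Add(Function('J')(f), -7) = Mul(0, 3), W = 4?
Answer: 399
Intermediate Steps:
Function('n')(z) = Add(z, Pow(z, 2)) (Function('n')(z) = Add(Pow(z, 2), z) = Add(z, Pow(z, 2)))
Function('u')(j) = Add(-4, j) (Function('u')(j) = Add(j, Mul(-1, 4)) = Add(j, -4) = Add(-4, j))
Function('J')(f) = 7 (Function('J')(f) = Add(7, Mul(0, 3)) = Add(7, 0) = 7)
l = 57 (l = Add(-3, Add(Mul(7, 9), -3)) = Add(-3, Add(63, -3)) = Add(-3, 60) = 57)
Mul(Function('J')(Function('u')(Function('n')(-3))), l) = Mul(7, 57) = 399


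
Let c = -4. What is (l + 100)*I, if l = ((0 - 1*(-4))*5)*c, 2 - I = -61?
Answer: 1260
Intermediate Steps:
I = 63 (I = 2 - 1*(-61) = 2 + 61 = 63)
l = -80 (l = ((0 - 1*(-4))*5)*(-4) = ((0 + 4)*5)*(-4) = (4*5)*(-4) = 20*(-4) = -80)
(l + 100)*I = (-80 + 100)*63 = 20*63 = 1260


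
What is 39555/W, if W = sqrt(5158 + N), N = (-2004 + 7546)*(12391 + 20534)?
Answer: 39555*sqrt(45618877)/91237754 ≈ 2.9282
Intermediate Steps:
N = 182470350 (N = 5542*32925 = 182470350)
W = 2*sqrt(45618877) (W = sqrt(5158 + 182470350) = sqrt(182475508) = 2*sqrt(45618877) ≈ 13508.)
39555/W = 39555/((2*sqrt(45618877))) = 39555*(sqrt(45618877)/91237754) = 39555*sqrt(45618877)/91237754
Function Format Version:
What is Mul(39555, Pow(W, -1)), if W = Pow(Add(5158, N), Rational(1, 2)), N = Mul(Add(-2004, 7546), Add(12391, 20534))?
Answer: Mul(Rational(39555, 91237754), Pow(45618877, Rational(1, 2))) ≈ 2.9282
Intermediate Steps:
N = 182470350 (N = Mul(5542, 32925) = 182470350)
W = Mul(2, Pow(45618877, Rational(1, 2))) (W = Pow(Add(5158, 182470350), Rational(1, 2)) = Pow(182475508, Rational(1, 2)) = Mul(2, Pow(45618877, Rational(1, 2))) ≈ 13508.)
Mul(39555, Pow(W, -1)) = Mul(39555, Pow(Mul(2, Pow(45618877, Rational(1, 2))), -1)) = Mul(39555, Mul(Rational(1, 91237754), Pow(45618877, Rational(1, 2)))) = Mul(Rational(39555, 91237754), Pow(45618877, Rational(1, 2)))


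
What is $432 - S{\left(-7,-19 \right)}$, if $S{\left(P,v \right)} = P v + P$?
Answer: $306$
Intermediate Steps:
$S{\left(P,v \right)} = P + P v$
$432 - S{\left(-7,-19 \right)} = 432 - - 7 \left(1 - 19\right) = 432 - \left(-7\right) \left(-18\right) = 432 - 126 = 306$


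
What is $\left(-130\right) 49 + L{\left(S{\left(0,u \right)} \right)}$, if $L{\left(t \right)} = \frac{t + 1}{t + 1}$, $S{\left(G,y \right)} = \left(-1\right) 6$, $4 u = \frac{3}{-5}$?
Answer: $-6369$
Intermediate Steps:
$u = - \frac{3}{20}$ ($u = \frac{3 \frac{1}{-5}}{4} = \frac{3 \left(- \frac{1}{5}\right)}{4} = \frac{1}{4} \left(- \frac{3}{5}\right) = - \frac{3}{20} \approx -0.15$)
$S{\left(G,y \right)} = -6$
$L{\left(t \right)} = 1$ ($L{\left(t \right)} = \frac{1 + t}{1 + t} = 1$)
$\left(-130\right) 49 + L{\left(S{\left(0,u \right)} \right)} = \left(-130\right) 49 + 1 = -6370 + 1 = -6369$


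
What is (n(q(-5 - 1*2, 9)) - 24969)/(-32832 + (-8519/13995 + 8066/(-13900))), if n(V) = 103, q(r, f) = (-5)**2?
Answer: 483719541300/638705667377 ≈ 0.75734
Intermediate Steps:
q(r, f) = 25
(n(q(-5 - 1*2, 9)) - 24969)/(-32832 + (-8519/13995 + 8066/(-13900))) = (103 - 24969)/(-32832 + (-8519/13995 + 8066/(-13900))) = -24866/(-32832 + (-8519*1/13995 + 8066*(-1/13900))) = -24866/(-32832 + (-8519/13995 - 4033/6950)) = -24866/(-32832 - 23129777/19453050) = -24866/(-638705667377/19453050) = -24866*(-19453050/638705667377) = 483719541300/638705667377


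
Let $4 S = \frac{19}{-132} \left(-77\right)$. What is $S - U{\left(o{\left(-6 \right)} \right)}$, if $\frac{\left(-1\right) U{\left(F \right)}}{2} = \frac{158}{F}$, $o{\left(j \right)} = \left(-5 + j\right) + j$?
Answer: $- \frac{12907}{816} \approx -15.817$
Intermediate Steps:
$o{\left(j \right)} = -5 + 2 j$
$S = \frac{133}{48}$ ($S = \frac{\frac{19}{-132} \left(-77\right)}{4} = \frac{19 \left(- \frac{1}{132}\right) \left(-77\right)}{4} = \frac{\left(- \frac{19}{132}\right) \left(-77\right)}{4} = \frac{1}{4} \cdot \frac{133}{12} = \frac{133}{48} \approx 2.7708$)
$U{\left(F \right)} = - \frac{316}{F}$ ($U{\left(F \right)} = - 2 \frac{158}{F} = - \frac{316}{F}$)
$S - U{\left(o{\left(-6 \right)} \right)} = \frac{133}{48} - - \frac{316}{-5 + 2 \left(-6\right)} = \frac{133}{48} - - \frac{316}{-5 - 12} = \frac{133}{48} - - \frac{316}{-17} = \frac{133}{48} - \left(-316\right) \left(- \frac{1}{17}\right) = \frac{133}{48} - \frac{316}{17} = - \frac{12907}{816}$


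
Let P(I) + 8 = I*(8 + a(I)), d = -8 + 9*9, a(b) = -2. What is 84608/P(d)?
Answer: 42304/215 ≈ 196.76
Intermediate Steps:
d = 73 (d = -8 + 81 = 73)
P(I) = -8 + 6*I (P(I) = -8 + I*(8 - 2) = -8 + I*6 = -8 + 6*I)
84608/P(d) = 84608/(-8 + 6*73) = 84608/(-8 + 438) = 84608/430 = 84608*(1/430) = 42304/215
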